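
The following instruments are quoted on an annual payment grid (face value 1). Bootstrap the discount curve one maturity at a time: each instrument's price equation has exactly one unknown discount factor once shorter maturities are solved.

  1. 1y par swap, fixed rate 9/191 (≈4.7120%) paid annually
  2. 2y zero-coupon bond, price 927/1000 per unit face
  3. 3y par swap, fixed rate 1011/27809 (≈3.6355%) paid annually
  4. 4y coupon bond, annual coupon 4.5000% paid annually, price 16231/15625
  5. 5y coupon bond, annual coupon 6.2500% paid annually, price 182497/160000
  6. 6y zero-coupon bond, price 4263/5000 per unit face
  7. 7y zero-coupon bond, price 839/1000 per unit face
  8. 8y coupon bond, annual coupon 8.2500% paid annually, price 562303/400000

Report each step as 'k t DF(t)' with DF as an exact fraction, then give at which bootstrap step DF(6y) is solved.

1 1 191/200
2 2 927/1000
3 3 8989/10000
4 4 8743/10000
5 5 1717/2000
6 6 4263/5000
7 7 839/1000
8 8 8257/10000
DF(6y) is solved at step 6

step 1 [1y] swap r/1=9/191: DF=(1 − 9/191·(0))/(1+9/191) = 191/200 ≈ 0.955000
step 2 [2y] zero: DF = P = 927/1000 ≈ 0.927000
step 3 [3y] swap r/1=1011/27809: DF=(1 − 1011/27809·(0.955000+0.927000))/(1+1011/27809) = 8989/10000 ≈ 0.898900
step 4 [4y] bond c/1=9/200: DF=(16231/15625 − 9/200·(0.955000+0.927000+0.898900))/(1+9/200) = 8743/10000 ≈ 0.874300
step 5 [5y] bond c/1=1/16: DF=(182497/160000 − 1/16·(0.955000+0.927000+0.898900+0.874300))/(1+1/16) = 1717/2000 ≈ 0.858500
step 6 [6y] zero: DF = P = 4263/5000 ≈ 0.852600
step 7 [7y] zero: DF = P = 839/1000 ≈ 0.839000
step 8 [8y] bond c/1=33/400: DF=(562303/400000 − 33/400·(0.955000+0.927000+0.898900+0.874300+0.858500+0.852600+0.839000))/(1+33/400) = 8257/10000 ≈ 0.825700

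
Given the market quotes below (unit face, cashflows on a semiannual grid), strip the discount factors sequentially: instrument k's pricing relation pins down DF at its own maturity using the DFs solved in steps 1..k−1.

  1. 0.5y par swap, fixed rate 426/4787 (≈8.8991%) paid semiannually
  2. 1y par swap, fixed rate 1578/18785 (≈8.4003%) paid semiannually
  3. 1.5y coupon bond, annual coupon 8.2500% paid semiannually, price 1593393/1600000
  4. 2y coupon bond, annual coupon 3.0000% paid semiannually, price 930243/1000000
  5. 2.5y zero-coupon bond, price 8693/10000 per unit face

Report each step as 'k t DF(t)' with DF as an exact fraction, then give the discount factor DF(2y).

step 1 [0.5y] swap r/2=213/4787: DF=(1 − 213/4787·(0))/(1+213/4787) = 4787/5000 ≈ 0.957400
step 2 [1y] swap r/2=789/18785: DF=(1 − 789/18785·(0.957400))/(1+789/18785) = 9211/10000 ≈ 0.921100
step 3 [1.5y] bond c/2=33/800: DF=(1593393/1600000 − 33/800·(0.957400+0.921100))/(1+33/800) = 441/500 ≈ 0.882000
step 4 [2y] bond c/2=3/200: DF=(930243/1000000 − 3/200·(0.957400+0.921100+0.882000))/(1+3/200) = 8757/10000 ≈ 0.875700
step 5 [2.5y] zero: DF = P = 8693/10000 ≈ 0.869300

1 1/2 4787/5000
2 1 9211/10000
3 3/2 441/500
4 2 8757/10000
5 5/2 8693/10000
DF(2y) = 8757/10000 ≈ 0.875700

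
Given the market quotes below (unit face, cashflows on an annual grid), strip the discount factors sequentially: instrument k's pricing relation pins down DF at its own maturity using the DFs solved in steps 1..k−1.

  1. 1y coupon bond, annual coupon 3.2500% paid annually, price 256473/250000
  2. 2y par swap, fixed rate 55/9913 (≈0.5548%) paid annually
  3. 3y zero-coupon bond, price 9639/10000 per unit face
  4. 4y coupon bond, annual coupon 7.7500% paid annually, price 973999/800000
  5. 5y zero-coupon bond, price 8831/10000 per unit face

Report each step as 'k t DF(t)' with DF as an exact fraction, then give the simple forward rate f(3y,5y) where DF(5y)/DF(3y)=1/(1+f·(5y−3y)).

1 1 621/625
2 2 989/1000
3 3 9639/10000
4 4 459/500
5 5 8831/10000
f(3y,5y) = ((9639/10000)/(8831/10000) − 1)/(2) = 404/8831 ≈ 4.5748%

step 1 [1y] bond c/1=13/400: DF=(256473/250000 − 13/400·(0))/(1+13/400) = 621/625 ≈ 0.993600
step 2 [2y] swap r/1=55/9913: DF=(1 − 55/9913·(0.993600))/(1+55/9913) = 989/1000 ≈ 0.989000
step 3 [3y] zero: DF = P = 9639/10000 ≈ 0.963900
step 4 [4y] bond c/1=31/400: DF=(973999/800000 − 31/400·(0.993600+0.989000+0.963900))/(1+31/400) = 459/500 ≈ 0.918000
step 5 [5y] zero: DF = P = 8831/10000 ≈ 0.883100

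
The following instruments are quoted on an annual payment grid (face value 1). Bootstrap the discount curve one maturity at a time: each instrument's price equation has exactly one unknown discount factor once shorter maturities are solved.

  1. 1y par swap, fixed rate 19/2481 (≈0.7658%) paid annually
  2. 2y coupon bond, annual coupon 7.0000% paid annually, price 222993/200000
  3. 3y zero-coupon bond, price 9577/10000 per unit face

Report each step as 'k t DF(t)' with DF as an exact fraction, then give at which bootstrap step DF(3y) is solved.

1 1 2481/2500
2 2 9771/10000
3 3 9577/10000
DF(3y) is solved at step 3

step 1 [1y] swap r/1=19/2481: DF=(1 − 19/2481·(0))/(1+19/2481) = 2481/2500 ≈ 0.992400
step 2 [2y] bond c/1=7/100: DF=(222993/200000 − 7/100·(0.992400))/(1+7/100) = 9771/10000 ≈ 0.977100
step 3 [3y] zero: DF = P = 9577/10000 ≈ 0.957700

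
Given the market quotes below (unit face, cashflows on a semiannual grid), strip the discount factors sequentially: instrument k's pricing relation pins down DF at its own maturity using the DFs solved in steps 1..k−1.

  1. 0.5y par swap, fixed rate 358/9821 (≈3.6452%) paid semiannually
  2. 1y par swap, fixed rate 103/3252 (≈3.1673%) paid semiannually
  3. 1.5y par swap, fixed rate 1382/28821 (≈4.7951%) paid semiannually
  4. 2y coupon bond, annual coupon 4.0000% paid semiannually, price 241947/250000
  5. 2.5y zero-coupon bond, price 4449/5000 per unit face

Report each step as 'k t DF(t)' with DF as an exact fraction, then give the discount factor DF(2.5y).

1 1/2 9821/10000
2 1 9691/10000
3 3/2 9309/10000
4 2 8923/10000
5 5/2 4449/5000
DF(2.5y) = 4449/5000 ≈ 0.889800

step 1 [0.5y] swap r/2=179/9821: DF=(1 − 179/9821·(0))/(1+179/9821) = 9821/10000 ≈ 0.982100
step 2 [1y] swap r/2=103/6504: DF=(1 − 103/6504·(0.982100))/(1+103/6504) = 9691/10000 ≈ 0.969100
step 3 [1.5y] swap r/2=691/28821: DF=(1 − 691/28821·(0.982100+0.969100))/(1+691/28821) = 9309/10000 ≈ 0.930900
step 4 [2y] bond c/2=1/50: DF=(241947/250000 − 1/50·(0.982100+0.969100+0.930900))/(1+1/50) = 8923/10000 ≈ 0.892300
step 5 [2.5y] zero: DF = P = 4449/5000 ≈ 0.889800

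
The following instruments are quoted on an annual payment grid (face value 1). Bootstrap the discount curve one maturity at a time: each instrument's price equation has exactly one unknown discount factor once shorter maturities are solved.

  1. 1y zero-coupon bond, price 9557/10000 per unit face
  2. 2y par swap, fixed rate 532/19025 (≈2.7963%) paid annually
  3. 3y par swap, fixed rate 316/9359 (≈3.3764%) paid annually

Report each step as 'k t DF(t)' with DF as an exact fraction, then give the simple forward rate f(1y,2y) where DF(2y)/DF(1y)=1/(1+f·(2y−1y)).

step 1 [1y] zero: DF = P = 9557/10000 ≈ 0.955700
step 2 [2y] swap r/1=532/19025: DF=(1 − 532/19025·(0.955700))/(1+532/19025) = 2367/2500 ≈ 0.946800
step 3 [3y] swap r/1=316/9359: DF=(1 − 316/9359·(0.955700+0.946800))/(1+316/9359) = 2263/2500 ≈ 0.905200

1 1 9557/10000
2 2 2367/2500
3 3 2263/2500
f(1y,2y) = ((9557/10000)/(2367/2500) − 1)/(1) = 89/9468 ≈ 0.9400%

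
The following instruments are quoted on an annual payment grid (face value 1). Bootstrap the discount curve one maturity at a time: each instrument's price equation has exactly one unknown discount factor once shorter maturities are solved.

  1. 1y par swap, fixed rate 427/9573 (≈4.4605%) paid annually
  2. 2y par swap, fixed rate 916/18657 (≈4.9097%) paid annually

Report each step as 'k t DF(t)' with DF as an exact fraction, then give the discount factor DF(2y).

step 1 [1y] swap r/1=427/9573: DF=(1 − 427/9573·(0))/(1+427/9573) = 9573/10000 ≈ 0.957300
step 2 [2y] swap r/1=916/18657: DF=(1 − 916/18657·(0.957300))/(1+916/18657) = 2271/2500 ≈ 0.908400

1 1 9573/10000
2 2 2271/2500
DF(2y) = 2271/2500 ≈ 0.908400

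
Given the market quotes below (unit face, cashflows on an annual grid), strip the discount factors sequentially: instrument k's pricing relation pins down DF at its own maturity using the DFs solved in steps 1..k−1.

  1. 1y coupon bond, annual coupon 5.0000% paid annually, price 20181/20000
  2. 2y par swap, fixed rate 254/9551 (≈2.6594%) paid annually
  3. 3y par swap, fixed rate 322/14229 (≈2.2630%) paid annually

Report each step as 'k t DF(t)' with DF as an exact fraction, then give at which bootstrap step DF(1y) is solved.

1 1 961/1000
2 2 2373/2500
3 3 2339/2500
DF(1y) is solved at step 1

step 1 [1y] bond c/1=1/20: DF=(20181/20000 − 1/20·(0))/(1+1/20) = 961/1000 ≈ 0.961000
step 2 [2y] swap r/1=254/9551: DF=(1 − 254/9551·(0.961000))/(1+254/9551) = 2373/2500 ≈ 0.949200
step 3 [3y] swap r/1=322/14229: DF=(1 − 322/14229·(0.961000+0.949200))/(1+322/14229) = 2339/2500 ≈ 0.935600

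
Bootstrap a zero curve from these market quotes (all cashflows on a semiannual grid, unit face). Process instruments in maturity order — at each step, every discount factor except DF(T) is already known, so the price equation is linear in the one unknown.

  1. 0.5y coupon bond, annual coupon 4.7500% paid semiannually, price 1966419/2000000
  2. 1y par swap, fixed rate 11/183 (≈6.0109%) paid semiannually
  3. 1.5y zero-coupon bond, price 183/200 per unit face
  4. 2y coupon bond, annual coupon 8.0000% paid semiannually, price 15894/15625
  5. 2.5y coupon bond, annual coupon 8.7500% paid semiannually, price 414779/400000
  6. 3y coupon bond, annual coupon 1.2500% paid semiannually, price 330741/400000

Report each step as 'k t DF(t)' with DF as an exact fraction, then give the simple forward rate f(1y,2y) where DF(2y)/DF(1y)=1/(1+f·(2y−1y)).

1 1/2 2401/2500
2 1 2357/2500
3 3/2 183/200
4 2 8697/10000
5 5/2 8389/10000
6 3 496/625
f(1y,2y) = ((2357/2500)/(8697/10000) − 1)/(1) = 731/8697 ≈ 8.4052%

step 1 [0.5y] bond c/2=19/800: DF=(1966419/2000000 − 19/800·(0))/(1+19/800) = 2401/2500 ≈ 0.960400
step 2 [1y] swap r/2=11/366: DF=(1 − 11/366·(0.960400))/(1+11/366) = 2357/2500 ≈ 0.942800
step 3 [1.5y] zero: DF = P = 183/200 ≈ 0.915000
step 4 [2y] bond c/2=1/25: DF=(15894/15625 − 1/25·(0.960400+0.942800+0.915000))/(1+1/25) = 8697/10000 ≈ 0.869700
step 5 [2.5y] bond c/2=7/160: DF=(414779/400000 − 7/160·(0.960400+0.942800+0.915000+0.869700))/(1+7/160) = 8389/10000 ≈ 0.838900
step 6 [3y] bond c/2=1/160: DF=(330741/400000 − 1/160·(0.960400+0.942800+0.915000+0.869700+0.838900))/(1+1/160) = 496/625 ≈ 0.793600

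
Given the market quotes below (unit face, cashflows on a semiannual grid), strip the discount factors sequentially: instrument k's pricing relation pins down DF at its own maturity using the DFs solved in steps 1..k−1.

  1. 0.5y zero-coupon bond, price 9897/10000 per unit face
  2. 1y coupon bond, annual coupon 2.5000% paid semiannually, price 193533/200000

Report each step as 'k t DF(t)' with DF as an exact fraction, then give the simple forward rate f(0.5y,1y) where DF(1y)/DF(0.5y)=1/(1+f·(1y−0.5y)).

step 1 [0.5y] zero: DF = P = 9897/10000 ≈ 0.989700
step 2 [1y] bond c/2=1/80: DF=(193533/200000 − 1/80·(0.989700))/(1+1/80) = 1887/2000 ≈ 0.943500

1 1/2 9897/10000
2 1 1887/2000
f(0.5y,1y) = ((9897/10000)/(1887/2000) − 1)/(1/2) = 308/3145 ≈ 9.7933%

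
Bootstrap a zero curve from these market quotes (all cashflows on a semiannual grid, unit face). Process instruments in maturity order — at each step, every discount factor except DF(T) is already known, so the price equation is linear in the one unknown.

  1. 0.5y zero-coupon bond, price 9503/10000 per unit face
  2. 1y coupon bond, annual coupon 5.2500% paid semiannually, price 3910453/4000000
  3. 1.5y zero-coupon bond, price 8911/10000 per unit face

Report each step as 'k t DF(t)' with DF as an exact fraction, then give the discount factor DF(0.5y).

step 1 [0.5y] zero: DF = P = 9503/10000 ≈ 0.950300
step 2 [1y] bond c/2=21/800: DF=(3910453/4000000 − 21/800·(0.950300))/(1+21/800) = 9283/10000 ≈ 0.928300
step 3 [1.5y] zero: DF = P = 8911/10000 ≈ 0.891100

1 1/2 9503/10000
2 1 9283/10000
3 3/2 8911/10000
DF(0.5y) = 9503/10000 ≈ 0.950300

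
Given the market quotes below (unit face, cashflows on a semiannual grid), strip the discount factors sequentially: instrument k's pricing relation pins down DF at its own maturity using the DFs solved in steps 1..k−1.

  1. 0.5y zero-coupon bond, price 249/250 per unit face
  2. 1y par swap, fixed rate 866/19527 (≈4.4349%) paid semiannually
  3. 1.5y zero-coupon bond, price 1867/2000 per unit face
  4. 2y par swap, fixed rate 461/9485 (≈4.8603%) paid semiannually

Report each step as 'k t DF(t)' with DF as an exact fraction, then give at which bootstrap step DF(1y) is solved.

step 1 [0.5y] zero: DF = P = 249/250 ≈ 0.996000
step 2 [1y] swap r/2=433/19527: DF=(1 − 433/19527·(0.996000))/(1+433/19527) = 9567/10000 ≈ 0.956700
step 3 [1.5y] zero: DF = P = 1867/2000 ≈ 0.933500
step 4 [2y] swap r/2=461/18970: DF=(1 − 461/18970·(0.996000+0.956700+0.933500))/(1+461/18970) = 4539/5000 ≈ 0.907800

1 1/2 249/250
2 1 9567/10000
3 3/2 1867/2000
4 2 4539/5000
DF(1y) is solved at step 2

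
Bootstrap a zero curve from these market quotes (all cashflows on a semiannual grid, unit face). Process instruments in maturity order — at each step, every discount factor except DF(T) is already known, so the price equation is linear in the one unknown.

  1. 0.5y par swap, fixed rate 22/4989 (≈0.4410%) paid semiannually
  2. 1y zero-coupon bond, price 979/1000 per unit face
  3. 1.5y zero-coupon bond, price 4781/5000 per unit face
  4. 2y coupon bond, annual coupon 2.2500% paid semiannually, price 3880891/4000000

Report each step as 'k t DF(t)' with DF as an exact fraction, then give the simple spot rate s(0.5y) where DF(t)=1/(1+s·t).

step 1 [0.5y] swap r/2=11/4989: DF=(1 − 11/4989·(0))/(1+11/4989) = 4989/5000 ≈ 0.997800
step 2 [1y] zero: DF = P = 979/1000 ≈ 0.979000
step 3 [1.5y] zero: DF = P = 4781/5000 ≈ 0.956200
step 4 [2y] bond c/2=9/800: DF=(3880891/4000000 − 9/800·(0.997800+0.979000+0.956200))/(1+9/800) = 2317/2500 ≈ 0.926800

1 1/2 4989/5000
2 1 979/1000
3 3/2 4781/5000
4 2 2317/2500
s(0.5y) = (1/(4989/5000) − 1)/(1/2) = 22/4989 ≈ 0.4410%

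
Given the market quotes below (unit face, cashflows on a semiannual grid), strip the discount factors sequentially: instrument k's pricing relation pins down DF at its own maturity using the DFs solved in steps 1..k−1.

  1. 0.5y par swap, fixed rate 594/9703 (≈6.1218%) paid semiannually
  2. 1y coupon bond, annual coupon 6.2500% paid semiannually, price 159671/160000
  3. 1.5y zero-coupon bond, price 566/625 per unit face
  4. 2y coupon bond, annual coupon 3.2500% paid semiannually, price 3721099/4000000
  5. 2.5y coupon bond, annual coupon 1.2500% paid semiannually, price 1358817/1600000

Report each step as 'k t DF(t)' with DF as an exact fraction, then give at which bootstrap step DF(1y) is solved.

1 1/2 9703/10000
2 1 9383/10000
3 3/2 566/625
4 2 544/625
5 5/2 8211/10000
DF(1y) is solved at step 2

step 1 [0.5y] swap r/2=297/9703: DF=(1 − 297/9703·(0))/(1+297/9703) = 9703/10000 ≈ 0.970300
step 2 [1y] bond c/2=1/32: DF=(159671/160000 − 1/32·(0.970300))/(1+1/32) = 9383/10000 ≈ 0.938300
step 3 [1.5y] zero: DF = P = 566/625 ≈ 0.905600
step 4 [2y] bond c/2=13/800: DF=(3721099/4000000 − 13/800·(0.970300+0.938300+0.905600))/(1+13/800) = 544/625 ≈ 0.870400
step 5 [2.5y] bond c/2=1/160: DF=(1358817/1600000 − 1/160·(0.970300+0.938300+0.905600+0.870400))/(1+1/160) = 8211/10000 ≈ 0.821100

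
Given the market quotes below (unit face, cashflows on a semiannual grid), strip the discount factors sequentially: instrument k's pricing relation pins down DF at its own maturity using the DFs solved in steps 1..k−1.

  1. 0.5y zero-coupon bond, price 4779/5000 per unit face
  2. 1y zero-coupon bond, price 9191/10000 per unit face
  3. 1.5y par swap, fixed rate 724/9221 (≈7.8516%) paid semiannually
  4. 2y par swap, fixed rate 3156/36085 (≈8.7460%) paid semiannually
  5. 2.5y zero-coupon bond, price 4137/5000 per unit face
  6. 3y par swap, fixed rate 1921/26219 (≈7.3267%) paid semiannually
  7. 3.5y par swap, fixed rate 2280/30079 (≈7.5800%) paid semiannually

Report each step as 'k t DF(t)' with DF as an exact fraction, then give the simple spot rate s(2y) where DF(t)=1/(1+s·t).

1 1/2 4779/5000
2 1 9191/10000
3 3/2 4457/5000
4 2 4211/5000
5 5/2 4137/5000
6 3 8079/10000
7 7/2 193/250
s(2y) = (1/(4211/5000) − 1)/(2) = 789/8422 ≈ 9.3683%

step 1 [0.5y] zero: DF = P = 4779/5000 ≈ 0.955800
step 2 [1y] zero: DF = P = 9191/10000 ≈ 0.919100
step 3 [1.5y] swap r/2=362/9221: DF=(1 − 362/9221·(0.955800+0.919100))/(1+362/9221) = 4457/5000 ≈ 0.891400
step 4 [2y] swap r/2=1578/36085: DF=(1 − 1578/36085·(0.955800+0.919100+0.891400))/(1+1578/36085) = 4211/5000 ≈ 0.842200
step 5 [2.5y] zero: DF = P = 4137/5000 ≈ 0.827400
step 6 [3y] swap r/2=1921/52438: DF=(1 − 1921/52438·(0.955800+0.919100+0.891400+0.842200+0.827400))/(1+1921/52438) = 8079/10000 ≈ 0.807900
step 7 [3.5y] swap r/2=1140/30079: DF=(1 − 1140/30079·(0.955800+0.919100+0.891400+0.842200+0.827400+0.807900))/(1+1140/30079) = 193/250 ≈ 0.772000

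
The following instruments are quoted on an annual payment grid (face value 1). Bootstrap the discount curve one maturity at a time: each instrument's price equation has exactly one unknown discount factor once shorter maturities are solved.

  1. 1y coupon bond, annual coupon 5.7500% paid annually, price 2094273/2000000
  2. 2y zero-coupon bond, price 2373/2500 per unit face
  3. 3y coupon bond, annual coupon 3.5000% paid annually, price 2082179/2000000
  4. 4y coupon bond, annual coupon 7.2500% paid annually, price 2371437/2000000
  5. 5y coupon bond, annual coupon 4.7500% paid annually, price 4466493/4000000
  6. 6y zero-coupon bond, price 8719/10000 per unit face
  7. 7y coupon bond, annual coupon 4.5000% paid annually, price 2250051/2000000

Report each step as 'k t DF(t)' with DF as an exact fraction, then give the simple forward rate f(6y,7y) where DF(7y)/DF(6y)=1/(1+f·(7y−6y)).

step 1 [1y] bond c/1=23/400: DF=(2094273/2000000 − 23/400·(0))/(1+23/400) = 4951/5000 ≈ 0.990200
step 2 [2y] zero: DF = P = 2373/2500 ≈ 0.949200
step 3 [3y] bond c/1=7/200: DF=(2082179/2000000 − 7/200·(0.990200+0.949200))/(1+7/200) = 9403/10000 ≈ 0.940300
step 4 [4y] bond c/1=29/400: DF=(2371437/2000000 − 29/400·(0.990200+0.949200+0.940300))/(1+29/400) = 9109/10000 ≈ 0.910900
step 5 [5y] bond c/1=19/400: DF=(4466493/4000000 − 19/400·(0.990200+0.949200+0.940300+0.910900))/(1+19/400) = 8941/10000 ≈ 0.894100
step 6 [6y] zero: DF = P = 8719/10000 ≈ 0.871900
step 7 [7y] bond c/1=9/200: DF=(2250051/2000000 − 9/200·(0.990200+0.949200+0.940300+0.910900+0.894100+0.871900))/(1+9/200) = 8373/10000 ≈ 0.837300

1 1 4951/5000
2 2 2373/2500
3 3 9403/10000
4 4 9109/10000
5 5 8941/10000
6 6 8719/10000
7 7 8373/10000
f(6y,7y) = ((8719/10000)/(8373/10000) − 1)/(1) = 346/8373 ≈ 4.1323%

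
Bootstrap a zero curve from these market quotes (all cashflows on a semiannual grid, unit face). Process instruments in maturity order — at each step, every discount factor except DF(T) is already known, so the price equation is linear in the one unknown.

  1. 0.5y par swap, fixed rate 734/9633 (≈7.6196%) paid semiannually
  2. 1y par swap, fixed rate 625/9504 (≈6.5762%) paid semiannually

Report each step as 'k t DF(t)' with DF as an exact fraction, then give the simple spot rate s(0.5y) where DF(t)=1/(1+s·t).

1 1/2 9633/10000
2 1 15/16
s(0.5y) = (1/(9633/10000) − 1)/(1/2) = 734/9633 ≈ 7.6196%

step 1 [0.5y] swap r/2=367/9633: DF=(1 − 367/9633·(0))/(1+367/9633) = 9633/10000 ≈ 0.963300
step 2 [1y] swap r/2=625/19008: DF=(1 − 625/19008·(0.963300))/(1+625/19008) = 15/16 ≈ 0.937500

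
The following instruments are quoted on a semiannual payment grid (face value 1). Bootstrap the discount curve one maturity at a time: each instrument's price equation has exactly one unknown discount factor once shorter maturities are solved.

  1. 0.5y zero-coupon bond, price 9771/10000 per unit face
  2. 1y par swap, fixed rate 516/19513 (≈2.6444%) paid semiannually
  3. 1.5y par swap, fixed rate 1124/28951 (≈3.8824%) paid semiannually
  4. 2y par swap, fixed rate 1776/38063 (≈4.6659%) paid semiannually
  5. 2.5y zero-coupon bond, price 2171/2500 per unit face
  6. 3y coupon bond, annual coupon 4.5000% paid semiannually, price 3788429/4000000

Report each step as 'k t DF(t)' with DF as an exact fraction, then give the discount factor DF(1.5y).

step 1 [0.5y] zero: DF = P = 9771/10000 ≈ 0.977100
step 2 [1y] swap r/2=258/19513: DF=(1 − 258/19513·(0.977100))/(1+258/19513) = 4871/5000 ≈ 0.974200
step 3 [1.5y] swap r/2=562/28951: DF=(1 − 562/28951·(0.977100+0.974200))/(1+562/28951) = 4719/5000 ≈ 0.943800
step 4 [2y] swap r/2=888/38063: DF=(1 − 888/38063·(0.977100+0.974200+0.943800))/(1+888/38063) = 1139/1250 ≈ 0.911200
step 5 [2.5y] zero: DF = P = 2171/2500 ≈ 0.868400
step 6 [3y] bond c/2=9/400: DF=(3788429/4000000 − 9/400·(0.977100+0.974200+0.943800+0.911200+0.868400))/(1+9/400) = 4117/5000 ≈ 0.823400

1 1/2 9771/10000
2 1 4871/5000
3 3/2 4719/5000
4 2 1139/1250
5 5/2 2171/2500
6 3 4117/5000
DF(1.5y) = 4719/5000 ≈ 0.943800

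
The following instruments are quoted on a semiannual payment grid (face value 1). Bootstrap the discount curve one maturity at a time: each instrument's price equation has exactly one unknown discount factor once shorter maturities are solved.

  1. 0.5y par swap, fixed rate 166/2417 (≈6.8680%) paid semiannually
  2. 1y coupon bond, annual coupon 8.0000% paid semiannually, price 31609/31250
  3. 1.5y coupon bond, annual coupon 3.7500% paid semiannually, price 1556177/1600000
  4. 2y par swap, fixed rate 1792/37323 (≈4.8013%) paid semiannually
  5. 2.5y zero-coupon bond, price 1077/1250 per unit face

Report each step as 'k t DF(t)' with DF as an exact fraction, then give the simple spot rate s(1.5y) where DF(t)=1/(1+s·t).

step 1 [0.5y] swap r/2=83/2417: DF=(1 − 83/2417·(0))/(1+83/2417) = 2417/2500 ≈ 0.966800
step 2 [1y] bond c/2=1/25: DF=(31609/31250 − 1/25·(0.966800))/(1+1/25) = 4677/5000 ≈ 0.935400
step 3 [1.5y] bond c/2=3/160: DF=(1556177/1600000 − 3/160·(0.966800+0.935400))/(1+3/160) = 9197/10000 ≈ 0.919700
step 4 [2y] swap r/2=896/37323: DF=(1 − 896/37323·(0.966800+0.935400+0.919700))/(1+896/37323) = 569/625 ≈ 0.910400
step 5 [2.5y] zero: DF = P = 1077/1250 ≈ 0.861600

1 1/2 2417/2500
2 1 4677/5000
3 3/2 9197/10000
4 2 569/625
5 5/2 1077/1250
s(1.5y) = (1/(9197/10000) − 1)/(3/2) = 1606/27591 ≈ 5.8207%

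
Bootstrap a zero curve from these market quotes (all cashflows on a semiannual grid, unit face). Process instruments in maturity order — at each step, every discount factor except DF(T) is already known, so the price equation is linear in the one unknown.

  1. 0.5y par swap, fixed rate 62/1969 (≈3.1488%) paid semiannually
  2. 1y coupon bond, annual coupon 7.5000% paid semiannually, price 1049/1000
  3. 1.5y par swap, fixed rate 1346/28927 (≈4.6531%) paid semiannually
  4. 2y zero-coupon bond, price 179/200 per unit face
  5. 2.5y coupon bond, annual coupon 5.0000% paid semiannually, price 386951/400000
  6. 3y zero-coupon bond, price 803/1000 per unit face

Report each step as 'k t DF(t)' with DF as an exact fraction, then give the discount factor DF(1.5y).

1 1/2 1969/2000
2 1 1951/2000
3 3/2 9327/10000
4 2 179/200
5 5/2 4257/5000
6 3 803/1000
DF(1.5y) = 9327/10000 ≈ 0.932700

step 1 [0.5y] swap r/2=31/1969: DF=(1 − 31/1969·(0))/(1+31/1969) = 1969/2000 ≈ 0.984500
step 2 [1y] bond c/2=3/80: DF=(1049/1000 − 3/80·(0.984500))/(1+3/80) = 1951/2000 ≈ 0.975500
step 3 [1.5y] swap r/2=673/28927: DF=(1 − 673/28927·(0.984500+0.975500))/(1+673/28927) = 9327/10000 ≈ 0.932700
step 4 [2y] zero: DF = P = 179/200 ≈ 0.895000
step 5 [2.5y] bond c/2=1/40: DF=(386951/400000 − 1/40·(0.984500+0.975500+0.932700+0.895000))/(1+1/40) = 4257/5000 ≈ 0.851400
step 6 [3y] zero: DF = P = 803/1000 ≈ 0.803000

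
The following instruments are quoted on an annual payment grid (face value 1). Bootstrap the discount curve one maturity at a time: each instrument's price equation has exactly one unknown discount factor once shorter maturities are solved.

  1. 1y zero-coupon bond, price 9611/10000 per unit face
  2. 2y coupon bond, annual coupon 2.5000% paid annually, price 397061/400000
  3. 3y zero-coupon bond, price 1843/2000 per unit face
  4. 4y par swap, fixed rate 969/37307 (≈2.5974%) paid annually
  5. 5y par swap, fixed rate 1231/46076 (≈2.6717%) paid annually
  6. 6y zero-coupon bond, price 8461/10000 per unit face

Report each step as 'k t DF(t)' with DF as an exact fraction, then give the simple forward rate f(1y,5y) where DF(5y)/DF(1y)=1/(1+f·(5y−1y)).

1 1 9611/10000
2 2 189/200
3 3 1843/2000
4 4 9031/10000
5 5 8769/10000
6 6 8461/10000
f(1y,5y) = ((9611/10000)/(8769/10000) − 1)/(4) = 421/17538 ≈ 2.4005%

step 1 [1y] zero: DF = P = 9611/10000 ≈ 0.961100
step 2 [2y] bond c/1=1/40: DF=(397061/400000 − 1/40·(0.961100))/(1+1/40) = 189/200 ≈ 0.945000
step 3 [3y] zero: DF = P = 1843/2000 ≈ 0.921500
step 4 [4y] swap r/1=969/37307: DF=(1 − 969/37307·(0.961100+0.945000+0.921500))/(1+969/37307) = 9031/10000 ≈ 0.903100
step 5 [5y] swap r/1=1231/46076: DF=(1 − 1231/46076·(0.961100+0.945000+0.921500+0.903100))/(1+1231/46076) = 8769/10000 ≈ 0.876900
step 6 [6y] zero: DF = P = 8461/10000 ≈ 0.846100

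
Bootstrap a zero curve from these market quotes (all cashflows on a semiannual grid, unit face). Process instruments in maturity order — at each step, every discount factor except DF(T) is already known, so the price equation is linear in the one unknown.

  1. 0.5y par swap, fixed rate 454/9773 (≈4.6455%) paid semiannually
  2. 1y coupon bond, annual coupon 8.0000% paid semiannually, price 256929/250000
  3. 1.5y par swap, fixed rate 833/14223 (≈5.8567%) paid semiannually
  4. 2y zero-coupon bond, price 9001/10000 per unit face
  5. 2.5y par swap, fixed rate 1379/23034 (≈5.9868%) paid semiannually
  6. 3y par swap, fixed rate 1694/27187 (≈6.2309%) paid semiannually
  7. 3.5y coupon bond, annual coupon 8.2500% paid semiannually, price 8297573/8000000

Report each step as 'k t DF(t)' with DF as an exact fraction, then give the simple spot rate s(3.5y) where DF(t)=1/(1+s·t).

step 1 [0.5y] swap r/2=227/9773: DF=(1 − 227/9773·(0))/(1+227/9773) = 9773/10000 ≈ 0.977300
step 2 [1y] bond c/2=1/25: DF=(256929/250000 − 1/25·(0.977300))/(1+1/25) = 4753/5000 ≈ 0.950600
step 3 [1.5y] swap r/2=833/28446: DF=(1 − 833/28446·(0.977300+0.950600))/(1+833/28446) = 9167/10000 ≈ 0.916700
step 4 [2y] zero: DF = P = 9001/10000 ≈ 0.900100
step 5 [2.5y] swap r/2=1379/46068: DF=(1 − 1379/46068·(0.977300+0.950600+0.916700+0.900100))/(1+1379/46068) = 8621/10000 ≈ 0.862100
step 6 [3y] swap r/2=847/27187: DF=(1 − 847/27187·(0.977300+0.950600+0.916700+0.900100+0.862100))/(1+847/27187) = 4153/5000 ≈ 0.830600
step 7 [3.5y] bond c/2=33/800: DF=(8297573/8000000 − 33/800·(0.977300+0.950600+0.916700+0.900100+0.862100+0.830600))/(1+33/800) = 7807/10000 ≈ 0.780700

1 1/2 9773/10000
2 1 4753/5000
3 3/2 9167/10000
4 2 9001/10000
5 5/2 8621/10000
6 3 4153/5000
7 7/2 7807/10000
s(3.5y) = (1/(7807/10000) − 1)/(7/2) = 4386/54649 ≈ 8.0258%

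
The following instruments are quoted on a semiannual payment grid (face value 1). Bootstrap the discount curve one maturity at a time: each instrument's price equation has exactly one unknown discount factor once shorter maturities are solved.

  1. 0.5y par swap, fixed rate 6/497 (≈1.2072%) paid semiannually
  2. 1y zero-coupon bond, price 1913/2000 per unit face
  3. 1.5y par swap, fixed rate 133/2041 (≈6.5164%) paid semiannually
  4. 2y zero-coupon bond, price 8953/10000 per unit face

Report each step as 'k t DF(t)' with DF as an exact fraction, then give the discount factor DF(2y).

step 1 [0.5y] swap r/2=3/497: DF=(1 − 3/497·(0))/(1+3/497) = 497/500 ≈ 0.994000
step 2 [1y] zero: DF = P = 1913/2000 ≈ 0.956500
step 3 [1.5y] swap r/2=133/4082: DF=(1 − 133/4082·(0.994000+0.956500))/(1+133/4082) = 9069/10000 ≈ 0.906900
step 4 [2y] zero: DF = P = 8953/10000 ≈ 0.895300

1 1/2 497/500
2 1 1913/2000
3 3/2 9069/10000
4 2 8953/10000
DF(2y) = 8953/10000 ≈ 0.895300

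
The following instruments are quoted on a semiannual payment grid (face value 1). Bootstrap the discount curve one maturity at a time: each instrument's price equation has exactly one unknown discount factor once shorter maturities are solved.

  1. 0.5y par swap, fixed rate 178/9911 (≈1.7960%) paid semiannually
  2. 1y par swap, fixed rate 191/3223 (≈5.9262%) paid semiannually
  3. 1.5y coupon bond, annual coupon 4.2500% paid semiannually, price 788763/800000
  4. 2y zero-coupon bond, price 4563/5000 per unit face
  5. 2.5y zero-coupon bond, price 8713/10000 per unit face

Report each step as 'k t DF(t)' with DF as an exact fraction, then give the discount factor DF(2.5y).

1 1/2 9911/10000
2 1 9427/10000
3 3/2 2313/2500
4 2 4563/5000
5 5/2 8713/10000
DF(2.5y) = 8713/10000 ≈ 0.871300

step 1 [0.5y] swap r/2=89/9911: DF=(1 − 89/9911·(0))/(1+89/9911) = 9911/10000 ≈ 0.991100
step 2 [1y] swap r/2=191/6446: DF=(1 − 191/6446·(0.991100))/(1+191/6446) = 9427/10000 ≈ 0.942700
step 3 [1.5y] bond c/2=17/800: DF=(788763/800000 − 17/800·(0.991100+0.942700))/(1+17/800) = 2313/2500 ≈ 0.925200
step 4 [2y] zero: DF = P = 4563/5000 ≈ 0.912600
step 5 [2.5y] zero: DF = P = 8713/10000 ≈ 0.871300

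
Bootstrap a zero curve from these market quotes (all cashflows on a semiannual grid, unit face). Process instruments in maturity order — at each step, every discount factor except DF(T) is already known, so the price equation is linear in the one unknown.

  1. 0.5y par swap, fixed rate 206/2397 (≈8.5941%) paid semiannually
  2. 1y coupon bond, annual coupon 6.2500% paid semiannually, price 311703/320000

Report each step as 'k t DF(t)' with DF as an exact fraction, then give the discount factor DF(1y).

step 1 [0.5y] swap r/2=103/2397: DF=(1 − 103/2397·(0))/(1+103/2397) = 2397/2500 ≈ 0.958800
step 2 [1y] bond c/2=1/32: DF=(311703/320000 − 1/32·(0.958800))/(1+1/32) = 1831/2000 ≈ 0.915500

1 1/2 2397/2500
2 1 1831/2000
DF(1y) = 1831/2000 ≈ 0.915500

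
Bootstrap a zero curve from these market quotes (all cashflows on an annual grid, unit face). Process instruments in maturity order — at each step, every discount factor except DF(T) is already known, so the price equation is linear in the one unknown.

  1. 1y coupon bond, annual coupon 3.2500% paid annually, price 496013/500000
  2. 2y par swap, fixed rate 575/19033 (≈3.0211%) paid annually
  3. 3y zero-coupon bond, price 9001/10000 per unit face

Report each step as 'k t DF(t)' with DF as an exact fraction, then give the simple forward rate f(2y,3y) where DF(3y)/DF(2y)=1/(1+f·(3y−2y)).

step 1 [1y] bond c/1=13/400: DF=(496013/500000 − 13/400·(0))/(1+13/400) = 1201/1250 ≈ 0.960800
step 2 [2y] swap r/1=575/19033: DF=(1 − 575/19033·(0.960800))/(1+575/19033) = 377/400 ≈ 0.942500
step 3 [3y] zero: DF = P = 9001/10000 ≈ 0.900100

1 1 1201/1250
2 2 377/400
3 3 9001/10000
f(2y,3y) = ((377/400)/(9001/10000) − 1)/(1) = 424/9001 ≈ 4.7106%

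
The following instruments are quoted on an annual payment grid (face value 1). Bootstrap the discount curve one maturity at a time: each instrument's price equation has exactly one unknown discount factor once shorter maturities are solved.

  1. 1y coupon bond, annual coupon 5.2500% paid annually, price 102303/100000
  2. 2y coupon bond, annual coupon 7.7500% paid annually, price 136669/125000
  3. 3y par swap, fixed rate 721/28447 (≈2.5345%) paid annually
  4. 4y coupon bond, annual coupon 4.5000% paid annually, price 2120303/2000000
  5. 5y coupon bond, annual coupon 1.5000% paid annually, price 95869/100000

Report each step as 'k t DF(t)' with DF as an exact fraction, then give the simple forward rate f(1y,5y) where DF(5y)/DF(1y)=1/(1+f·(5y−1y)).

step 1 [1y] bond c/1=21/400: DF=(102303/100000 − 21/400·(0))/(1+21/400) = 243/250 ≈ 0.972000
step 2 [2y] bond c/1=31/400: DF=(136669/125000 − 31/400·(0.972000))/(1+31/400) = 1181/1250 ≈ 0.944800
step 3 [3y] swap r/1=721/28447: DF=(1 − 721/28447·(0.972000+0.944800))/(1+721/28447) = 9279/10000 ≈ 0.927900
step 4 [4y] bond c/1=9/200: DF=(2120303/2000000 − 9/200·(0.972000+0.944800+0.927900))/(1+9/200) = 223/250 ≈ 0.892000
step 5 [5y] bond c/1=3/200: DF=(95869/100000 − 3/200·(0.972000+0.944800+0.927900+0.892000))/(1+3/200) = 8893/10000 ≈ 0.889300

1 1 243/250
2 2 1181/1250
3 3 9279/10000
4 4 223/250
5 5 8893/10000
f(1y,5y) = ((243/250)/(8893/10000) − 1)/(4) = 827/35572 ≈ 2.3249%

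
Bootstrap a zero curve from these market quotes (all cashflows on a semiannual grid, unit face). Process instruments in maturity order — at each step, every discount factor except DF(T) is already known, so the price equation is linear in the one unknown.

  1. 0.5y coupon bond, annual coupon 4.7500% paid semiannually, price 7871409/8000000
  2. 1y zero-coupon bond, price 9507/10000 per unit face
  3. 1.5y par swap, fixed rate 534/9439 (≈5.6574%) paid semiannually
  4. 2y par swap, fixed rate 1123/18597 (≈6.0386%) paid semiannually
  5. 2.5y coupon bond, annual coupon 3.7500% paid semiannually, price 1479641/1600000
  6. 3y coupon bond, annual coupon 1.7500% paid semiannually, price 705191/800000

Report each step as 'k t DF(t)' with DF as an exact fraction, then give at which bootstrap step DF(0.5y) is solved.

1 1/2 9611/10000
2 1 9507/10000
3 3/2 9199/10000
4 2 8877/10000
5 5/2 8393/10000
6 3 8343/10000
DF(0.5y) is solved at step 1

step 1 [0.5y] bond c/2=19/800: DF=(7871409/8000000 − 19/800·(0))/(1+19/800) = 9611/10000 ≈ 0.961100
step 2 [1y] zero: DF = P = 9507/10000 ≈ 0.950700
step 3 [1.5y] swap r/2=267/9439: DF=(1 − 267/9439·(0.961100+0.950700))/(1+267/9439) = 9199/10000 ≈ 0.919900
step 4 [2y] swap r/2=1123/37194: DF=(1 − 1123/37194·(0.961100+0.950700+0.919900))/(1+1123/37194) = 8877/10000 ≈ 0.887700
step 5 [2.5y] bond c/2=3/160: DF=(1479641/1600000 − 3/160·(0.961100+0.950700+0.919900+0.887700))/(1+3/160) = 8393/10000 ≈ 0.839300
step 6 [3y] bond c/2=7/800: DF=(705191/800000 − 7/800·(0.961100+0.950700+0.919900+0.887700+0.839300))/(1+7/800) = 8343/10000 ≈ 0.834300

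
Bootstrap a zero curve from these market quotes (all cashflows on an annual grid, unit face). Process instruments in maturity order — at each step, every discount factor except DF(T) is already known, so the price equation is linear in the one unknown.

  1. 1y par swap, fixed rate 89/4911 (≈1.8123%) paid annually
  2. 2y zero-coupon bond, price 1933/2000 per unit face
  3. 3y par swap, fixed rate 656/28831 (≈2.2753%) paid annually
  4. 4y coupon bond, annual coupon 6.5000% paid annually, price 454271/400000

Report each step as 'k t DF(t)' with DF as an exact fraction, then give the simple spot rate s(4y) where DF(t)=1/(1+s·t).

1 1 4911/5000
2 2 1933/2000
3 3 584/625
4 4 1113/1250
s(4y) = (1/(1113/1250) − 1)/(4) = 137/4452 ≈ 3.0773%

step 1 [1y] swap r/1=89/4911: DF=(1 − 89/4911·(0))/(1+89/4911) = 4911/5000 ≈ 0.982200
step 2 [2y] zero: DF = P = 1933/2000 ≈ 0.966500
step 3 [3y] swap r/1=656/28831: DF=(1 − 656/28831·(0.982200+0.966500))/(1+656/28831) = 584/625 ≈ 0.934400
step 4 [4y] bond c/1=13/200: DF=(454271/400000 − 13/200·(0.982200+0.966500+0.934400))/(1+13/200) = 1113/1250 ≈ 0.890400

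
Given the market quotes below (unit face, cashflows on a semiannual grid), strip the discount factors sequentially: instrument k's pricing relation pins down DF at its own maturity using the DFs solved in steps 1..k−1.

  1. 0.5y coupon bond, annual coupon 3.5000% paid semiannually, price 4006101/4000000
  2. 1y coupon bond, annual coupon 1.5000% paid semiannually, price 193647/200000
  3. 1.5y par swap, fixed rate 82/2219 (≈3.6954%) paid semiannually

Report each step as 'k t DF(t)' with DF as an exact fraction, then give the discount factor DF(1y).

step 1 [0.5y] bond c/2=7/400: DF=(4006101/4000000 − 7/400·(0))/(1+7/400) = 9843/10000 ≈ 0.984300
step 2 [1y] bond c/2=3/400: DF=(193647/200000 − 3/400·(0.984300))/(1+3/400) = 9537/10000 ≈ 0.953700
step 3 [1.5y] swap r/2=41/2219: DF=(1 − 41/2219·(0.984300+0.953700))/(1+41/2219) = 9467/10000 ≈ 0.946700

1 1/2 9843/10000
2 1 9537/10000
3 3/2 9467/10000
DF(1y) = 9537/10000 ≈ 0.953700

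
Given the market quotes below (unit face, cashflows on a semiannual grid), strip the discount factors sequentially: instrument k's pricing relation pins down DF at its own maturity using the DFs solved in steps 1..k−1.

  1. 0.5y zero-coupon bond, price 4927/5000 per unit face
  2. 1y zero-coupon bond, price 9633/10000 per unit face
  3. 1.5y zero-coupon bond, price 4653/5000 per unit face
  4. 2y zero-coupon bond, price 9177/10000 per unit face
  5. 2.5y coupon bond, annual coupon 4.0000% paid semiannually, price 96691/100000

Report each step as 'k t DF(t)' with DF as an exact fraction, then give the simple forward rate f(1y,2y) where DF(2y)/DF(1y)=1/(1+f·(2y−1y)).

step 1 [0.5y] zero: DF = P = 4927/5000 ≈ 0.985400
step 2 [1y] zero: DF = P = 9633/10000 ≈ 0.963300
step 3 [1.5y] zero: DF = P = 4653/5000 ≈ 0.930600
step 4 [2y] zero: DF = P = 9177/10000 ≈ 0.917700
step 5 [2.5y] bond c/2=1/50: DF=(96691/100000 − 1/50·(0.985400+0.963300+0.930600+0.917700))/(1+1/50) = 1747/2000 ≈ 0.873500

1 1/2 4927/5000
2 1 9633/10000
3 3/2 4653/5000
4 2 9177/10000
5 5/2 1747/2000
f(1y,2y) = ((9633/10000)/(9177/10000) − 1)/(1) = 8/161 ≈ 4.9689%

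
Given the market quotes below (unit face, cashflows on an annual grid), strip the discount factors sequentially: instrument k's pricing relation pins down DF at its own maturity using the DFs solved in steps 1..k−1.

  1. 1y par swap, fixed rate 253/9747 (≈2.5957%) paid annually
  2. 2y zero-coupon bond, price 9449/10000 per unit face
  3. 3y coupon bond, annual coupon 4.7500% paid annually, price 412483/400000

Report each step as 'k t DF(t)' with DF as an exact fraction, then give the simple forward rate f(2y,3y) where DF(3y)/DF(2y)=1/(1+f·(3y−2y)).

step 1 [1y] swap r/1=253/9747: DF=(1 − 253/9747·(0))/(1+253/9747) = 9747/10000 ≈ 0.974700
step 2 [2y] zero: DF = P = 9449/10000 ≈ 0.944900
step 3 [3y] bond c/1=19/400: DF=(412483/400000 − 19/400·(0.974700+0.944900))/(1+19/400) = 4487/5000 ≈ 0.897400

1 1 9747/10000
2 2 9449/10000
3 3 4487/5000
f(2y,3y) = ((9449/10000)/(4487/5000) − 1)/(1) = 475/8974 ≈ 5.2931%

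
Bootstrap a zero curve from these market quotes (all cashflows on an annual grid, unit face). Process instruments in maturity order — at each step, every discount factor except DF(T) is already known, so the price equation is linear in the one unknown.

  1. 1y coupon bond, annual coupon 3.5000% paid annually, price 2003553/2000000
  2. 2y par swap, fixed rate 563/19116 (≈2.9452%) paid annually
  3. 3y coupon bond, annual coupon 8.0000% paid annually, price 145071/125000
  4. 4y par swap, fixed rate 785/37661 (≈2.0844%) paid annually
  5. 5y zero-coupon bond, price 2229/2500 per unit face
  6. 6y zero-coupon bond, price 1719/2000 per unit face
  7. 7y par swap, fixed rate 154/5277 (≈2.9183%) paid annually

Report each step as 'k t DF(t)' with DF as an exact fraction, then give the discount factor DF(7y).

step 1 [1y] bond c/1=7/200: DF=(2003553/2000000 − 7/200·(0))/(1+7/200) = 9679/10000 ≈ 0.967900
step 2 [2y] swap r/1=563/19116: DF=(1 − 563/19116·(0.967900))/(1+563/19116) = 9437/10000 ≈ 0.943700
step 3 [3y] bond c/1=2/25: DF=(145071/125000 − 2/25·(0.967900+0.943700))/(1+2/25) = 933/1000 ≈ 0.933000
step 4 [4y] swap r/1=785/37661: DF=(1 − 785/37661·(0.967900+0.943700+0.933000))/(1+785/37661) = 1843/2000 ≈ 0.921500
step 5 [5y] zero: DF = P = 2229/2500 ≈ 0.891600
step 6 [6y] zero: DF = P = 1719/2000 ≈ 0.859500
step 7 [7y] swap r/1=154/5277: DF=(1 − 154/5277·(0.967900+0.943700+0.933000+0.921500+0.891600+0.859500))/(1+154/5277) = 1019/1250 ≈ 0.815200

1 1 9679/10000
2 2 9437/10000
3 3 933/1000
4 4 1843/2000
5 5 2229/2500
6 6 1719/2000
7 7 1019/1250
DF(7y) = 1019/1250 ≈ 0.815200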